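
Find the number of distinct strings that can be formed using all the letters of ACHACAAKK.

3780

Letter multiplicities in ACHACAAKK: A×4, C×2, H×1, K×2.
Dividing 9! = 362880 by 4!·2!·2! = 96 for the repeated letters gives 3780.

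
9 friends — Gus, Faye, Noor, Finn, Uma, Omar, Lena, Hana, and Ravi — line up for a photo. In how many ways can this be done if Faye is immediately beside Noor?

80640

Treat {Faye, Noor} as a single unit. There are 8 units to order, and the pair itself can be ordered 2 ways.
So the count is 2·(8)! = 80640.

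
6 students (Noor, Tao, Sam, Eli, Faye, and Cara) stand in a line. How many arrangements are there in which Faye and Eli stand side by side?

240

Treat {Faye, Eli} as a single unit. There are 5 units to order, and the pair itself can be ordered 2 ways.
So the count is 2·(5)! = 240.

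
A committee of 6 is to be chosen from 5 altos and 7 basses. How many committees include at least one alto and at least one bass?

917

Unrestricted: C(12,6) = 924 ways to pick any 6 of the 12.
Subtract selections that omit an entire group: no altos → C(7,6) = 7; no basses → C(5,6) = 0.
Both groups omitted at once is impossible, so 924 − 7 = 917.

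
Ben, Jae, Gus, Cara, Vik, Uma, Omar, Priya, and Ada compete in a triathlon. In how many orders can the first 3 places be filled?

There are 9 choices for 1st place, 8 for 2nd, and 7 for 3rd.
That gives 9 × 8 × 7 = 504.

504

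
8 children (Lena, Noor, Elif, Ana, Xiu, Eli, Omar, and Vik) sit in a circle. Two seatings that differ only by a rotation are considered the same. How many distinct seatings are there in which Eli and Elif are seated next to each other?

Treat {Eli, Elif} as one unit (2 internal orders) and seat the resulting 7 units around the table: (6)! circular arrangements.
So 2 × (6)! = 2 × 720 = 1440.

1440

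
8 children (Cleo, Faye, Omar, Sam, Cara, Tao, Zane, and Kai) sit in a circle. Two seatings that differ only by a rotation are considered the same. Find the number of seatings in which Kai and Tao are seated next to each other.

1440

Glue Kai and Tao into a block (2 internal orders). Seating 7 units around a circle gives (6)! arrangements.
So 2 × (6)! = 2 × 720 = 1440.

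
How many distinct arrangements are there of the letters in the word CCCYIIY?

210

The 7 letters of CCCYIIY have repeats: C appearing 3 times, I appearing twice, and Y appearing twice.
The number of distinct arrangements is 7!/(3!·2!·2!) = 5040/24 = 210.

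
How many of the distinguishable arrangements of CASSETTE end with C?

Fix C in the last position and arrange the remaining 7 letters.
Those 7 letters have E appearing twice, S appearing twice, and T appearing twice, giving (7)!/(2!·2!·2!) = 630.

630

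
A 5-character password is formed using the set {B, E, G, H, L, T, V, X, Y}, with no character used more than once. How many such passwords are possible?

This is a permutation of 5 out of 9: P(9,5) = 9!/4!.
9 × 8 × 7 × 6 × 5 = 15120.

15120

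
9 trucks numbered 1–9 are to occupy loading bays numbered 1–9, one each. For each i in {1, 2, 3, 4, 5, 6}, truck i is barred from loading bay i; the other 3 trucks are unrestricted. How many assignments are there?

Let Aᵢ (for 1 ≤ i ≤ 6) be the placements that put truck i in its forbidden loading bay. Any j of these fix j positions, leaving (9−j)! ways to fill the rest, and there are C(6,j) ways to pick which j.
By inclusion–exclusion, the number of valid placements is Σ_{j=0}^{6} (−1)^j C(6,j)·(9−j)!.
Computing: 362880 − 241920 + 75600 − 14400 + 1800 − 144 + 6 = 183822.

183822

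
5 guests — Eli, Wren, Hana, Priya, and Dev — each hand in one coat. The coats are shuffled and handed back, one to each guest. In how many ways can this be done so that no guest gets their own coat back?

44

This is the derangement count D_5: permutations of 5 items with no fixed point.
By inclusion–exclusion this is Σ_{j=0}^{5} (−1)^j C(5,j)·(5−j)!.
Computing: 120 − 120 + 60 − 20 + 5 − 1 = 44.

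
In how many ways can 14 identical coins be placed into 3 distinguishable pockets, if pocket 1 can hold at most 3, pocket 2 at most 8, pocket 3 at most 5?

By stars and bars, unrestricted non-negative solutions to x_1+…+x_3 = 14 number C(14+2,2) = 120.
Subtract solutions that violate a single cap (substitute x_i' = x_i − (cap_i+1)): x_1 ≥ 4 gives C(12,2) = 66; x_2 ≥ 9 gives C(7,2) = 21; x_3 ≥ 6 gives C(10,2) = 45. Together 132.
Add back pairs where two caps are both exceeded: 3 + 15 + 0 = 18.
By inclusion–exclusion the count is 120 − 132 + 18 = 6.

6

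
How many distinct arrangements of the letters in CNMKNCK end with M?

With the last slot taken by M, it remains to arrange the other 6 letters (CNKNCK).
Those 6 letters have C appearing twice, K appearing twice, and N appearing twice, giving (6)!/(2!·2!·2!) = 90.

90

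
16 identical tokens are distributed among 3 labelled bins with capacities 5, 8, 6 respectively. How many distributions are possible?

Without the upper bounds there are C(18,2) = 153 ways to split 16 among 3 bins.
Subtract solutions that violate a single cap (substitute x_i' = x_i − (cap_i+1)): x_1 ≥ 6 gives C(12,2) = 66; x_2 ≥ 9 gives C(9,2) = 36; x_3 ≥ 7 gives C(11,2) = 55. Together 157.
Add back pairs where two caps are both exceeded: 3 + 10 + 1 = 14.
By inclusion–exclusion the count is 153 − 157 + 14 = 10.

10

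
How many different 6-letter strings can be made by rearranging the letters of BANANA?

Letter multiplicities in BANANA: A×3, B×1, N×2.
Dividing 6! = 720 by 3!·2! = 12 for the repeated letters gives 60.

60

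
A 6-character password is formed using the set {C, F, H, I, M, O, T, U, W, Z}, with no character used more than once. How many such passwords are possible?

This is a permutation of 6 out of 10: P(10,6) = 10!/4!.
10 × 9 × 8 × 7 × 6 × 5 = 151200.

151200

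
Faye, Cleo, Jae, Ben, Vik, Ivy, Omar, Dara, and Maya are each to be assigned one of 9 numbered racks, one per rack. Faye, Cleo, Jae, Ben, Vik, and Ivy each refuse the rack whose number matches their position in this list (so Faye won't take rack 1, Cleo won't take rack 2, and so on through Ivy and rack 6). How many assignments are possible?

183822

Let Aᵢ (for 1 ≤ i ≤ 6) be the placements that put person i in their forbidden rack. Any j of these fix j positions, leaving (9−j)! ways to fill the rest, and there are C(6,j) ways to pick which j.
By inclusion–exclusion, the number of valid placements is Σ_{j=0}^{6} (−1)^j C(6,j)·(9−j)!.
Computing: 362880 − 241920 + 75600 − 14400 + 1800 − 144 + 6 = 183822.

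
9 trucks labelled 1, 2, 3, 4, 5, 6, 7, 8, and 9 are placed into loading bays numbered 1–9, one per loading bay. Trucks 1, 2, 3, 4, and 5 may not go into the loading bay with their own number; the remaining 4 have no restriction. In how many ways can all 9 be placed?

205056

Let Aᵢ (for 1 ≤ i ≤ 5) be the placements that put truck i in its forbidden loading bay. Any j of these fix j positions, leaving (9−j)! ways to fill the rest, and there are C(5,j) ways to pick which j.
By inclusion–exclusion, the number of valid placements is Σ_{j=0}^{5} (−1)^j C(5,j)·(9−j)!.
Computing: 362880 − 201600 + 50400 − 7200 + 600 − 24 = 205056.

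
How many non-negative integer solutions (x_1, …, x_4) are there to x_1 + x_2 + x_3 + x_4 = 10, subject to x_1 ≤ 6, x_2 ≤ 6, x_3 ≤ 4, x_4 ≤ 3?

110

By stars and bars, unrestricted non-negative solutions to x_1+…+x_4 = 10 number C(10+3,3) = 286.
Subtract solutions that violate a single cap (substitute x_i' = x_i − (cap_i+1)): x_1 ≥ 7 gives C(6,3) = 20; x_2 ≥ 7 gives C(6,3) = 20; x_3 ≥ 5 gives C(8,3) = 56; x_4 ≥ 4 gives C(9,3) = 84. Together 180.
Add back pairs where two caps are both exceeded: 0 + 0 + 0 + 0 + 0 + 4 = 4.
By inclusion–exclusion the count is 286 − 180 + 4 = 110.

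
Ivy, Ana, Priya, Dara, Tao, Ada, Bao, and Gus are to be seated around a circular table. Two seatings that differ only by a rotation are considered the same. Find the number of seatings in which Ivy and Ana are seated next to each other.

Treat {Ivy, Ana} as one unit (2 internal orders) and seat the resulting 7 units around the table: (6)! circular arrangements.
So 2 × (6)! = 2 × 720 = 1440.

1440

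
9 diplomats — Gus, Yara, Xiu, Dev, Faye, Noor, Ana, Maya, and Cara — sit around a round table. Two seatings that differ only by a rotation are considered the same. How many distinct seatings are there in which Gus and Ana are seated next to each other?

10080

Treat {Gus, Ana} as one unit (2 internal orders) and seat the resulting 8 units around the table: (7)! circular arrangements.
So 2 × (7)! = 2 × 5040 = 10080.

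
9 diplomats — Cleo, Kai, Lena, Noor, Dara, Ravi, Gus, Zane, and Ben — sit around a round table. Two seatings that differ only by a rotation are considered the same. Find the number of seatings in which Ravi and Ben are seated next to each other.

10080

Glue Ravi and Ben into a block (2 internal orders). Seating 8 units around a circle gives (7)! arrangements.
So 2 × (7)! = 2 × 5040 = 10080.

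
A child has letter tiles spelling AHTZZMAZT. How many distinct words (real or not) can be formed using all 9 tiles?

15120

AHTZZMAZT has 9 letters with A appearing twice, T appearing twice, and Z appearing 3 times.
The number of distinct arrangements is 9!/(3!·2!·2!) = 362880/24 = 15120.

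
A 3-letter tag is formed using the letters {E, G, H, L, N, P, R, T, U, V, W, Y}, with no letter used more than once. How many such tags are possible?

Choose and order 3 of the 12 symbols: the first letter has 12 options, the next 11, then 10.
12 × 11 × 10 = 1320.

1320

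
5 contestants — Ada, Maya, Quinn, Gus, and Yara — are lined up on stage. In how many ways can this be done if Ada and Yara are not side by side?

72

There are 5! = 120 arrangements in all. If Ada and Yara are adjacent, merging them into one block gives 2·(4)! = 48 arrangements.
So 120 − 48 = 72 arrangements keep them apart.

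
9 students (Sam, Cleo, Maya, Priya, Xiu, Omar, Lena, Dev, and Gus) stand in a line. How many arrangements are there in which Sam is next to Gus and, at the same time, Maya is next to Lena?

Treat {Sam,Gus} as one block (2 orders) and {Maya,Lena} as another (2 orders).
That leaves 7 units to arrange: 2 × 2 × 7! = 4 × 5040 = 20160.

20160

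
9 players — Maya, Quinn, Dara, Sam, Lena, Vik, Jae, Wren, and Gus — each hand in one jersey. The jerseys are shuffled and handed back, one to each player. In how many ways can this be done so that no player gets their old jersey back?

Count assignments avoiding every fixed point. For any j of the 9 players fixed to their old jersey, the other 9−j can be arranged in (9−j)! ways.
By inclusion–exclusion this is Σ_{j=0}^{9} (−1)^j C(9,j)·(9−j)!.
Computing: 362880 − 362880 + 181440 − 60480 + 15120 − 3024 + 504 − 72 + 9 − 1 = 133496.

133496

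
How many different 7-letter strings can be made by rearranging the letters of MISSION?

Letter multiplicities in MISSION: I×2, M×1, N×1, O×1, S×2.
So there are 7! / (2!·2!) = 1260 distinguishable arrangements.

1260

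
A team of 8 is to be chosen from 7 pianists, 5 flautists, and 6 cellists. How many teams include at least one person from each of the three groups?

With no constraint there are C(18,8) = 43758 possible selections.
Selections missing a whole group: no pianists → C(11,8) = 165; no flautists → C(13,8) = 1287; no cellists → C(12,8) = 495.
Add back selections omitting two groups (i.e. drawn from a single group): C(7,8) + C(5,8) + C(6,8) = 0.
By inclusion–exclusion: 43758 − 1947 + 0 = 41811.

41811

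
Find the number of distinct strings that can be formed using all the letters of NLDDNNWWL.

Letter multiplicities in NLDDNNWWL: D×2, L×2, N×3, W×2.
So there are 9! / (3!·2!·2!·2!) = 7560 distinguishable arrangements.

7560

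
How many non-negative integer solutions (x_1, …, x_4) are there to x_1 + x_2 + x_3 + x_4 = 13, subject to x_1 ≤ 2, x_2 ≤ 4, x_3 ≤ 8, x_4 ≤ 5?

59

Without the upper bounds there are C(16,3) = 560 ways to split 13 among 4 variables.
Subtract solutions that violate a single cap (substitute x_i' = x_i − (cap_i+1)): x_1 ≥ 3 gives C(13,3) = 286; x_2 ≥ 5 gives C(11,3) = 165; x_3 ≥ 9 gives C(7,3) = 35; x_4 ≥ 6 gives C(10,3) = 120. Together 606.
Add back pairs where two caps are both exceeded: 56 + 4 + 35 + 0 + 10 + 0 = 105.
By inclusion–exclusion the count is 560 − 606 + 105 = 59.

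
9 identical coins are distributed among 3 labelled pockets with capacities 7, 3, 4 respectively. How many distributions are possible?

Without the upper bounds there are C(11,2) = 55 ways to split 9 among 3 pockets.
Subtract solutions that violate a single cap (substitute x_i' = x_i − (cap_i+1)): x_1 ≥ 8 gives C(3,2) = 3; x_2 ≥ 4 gives C(7,2) = 21; x_3 ≥ 5 gives C(6,2) = 15. Together 39.
Add back pairs where two caps are both exceeded: 0 + 0 + 1 = 1.
By inclusion–exclusion the count is 55 − 39 + 1 = 17.

17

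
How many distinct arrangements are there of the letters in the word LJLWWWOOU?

15120

Letter multiplicities in LJLWWWOOU: J×1, L×2, O×2, U×1, W×3.
So there are 9! / (3!·2!·2!) = 15120 distinguishable arrangements.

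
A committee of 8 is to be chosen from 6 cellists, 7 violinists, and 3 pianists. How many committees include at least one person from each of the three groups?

Total 8-person selections from all 16: C(16,8) = 12870.
Subtract selections that omit an entire group: no cellists → C(10,8) = 45; no violinists → C(9,8) = 9; no pianists → C(13,8) = 1287.
Add back selections omitting two groups (i.e. drawn from a single group): C(6,8) + C(7,8) + C(3,8) = 0.
By inclusion–exclusion: 12870 − 1341 + 0 = 11529.

11529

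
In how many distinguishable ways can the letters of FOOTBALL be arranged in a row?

10080

FOOTBALL has 8 letters with L appearing twice and O appearing twice.
So there are 8! / (2!·2!) = 10080 distinguishable arrangements.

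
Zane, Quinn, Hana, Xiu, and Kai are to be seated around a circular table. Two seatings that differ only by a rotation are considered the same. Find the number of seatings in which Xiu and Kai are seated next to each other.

Treat {Xiu, Kai} as one unit (2 internal orders) and seat the resulting 4 units around the table: (3)! circular arrangements.
So 2 × (3)! = 2 × 6 = 12.

12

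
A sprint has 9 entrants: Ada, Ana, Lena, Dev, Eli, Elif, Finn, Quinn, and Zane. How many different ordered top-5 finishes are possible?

15120

There are 9 choices for 1st place, 8 for 2nd, and so on down to 5 for position 5.
That gives 9 × 8 × 7 × 6 × 5 = 15120.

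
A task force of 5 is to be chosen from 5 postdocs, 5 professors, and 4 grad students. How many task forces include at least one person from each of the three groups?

1500

With no constraint there are C(14,5) = 2002 possible selections.
Selections missing a whole group: no postdocs → C(9,5) = 126; no professors → C(9,5) = 126; no grad students → C(10,5) = 252.
Add back selections omitting two groups (i.e. drawn from a single group): C(5,5) + C(5,5) + C(4,5) = 2.
By inclusion–exclusion: 2002 − 504 + 2 = 1500.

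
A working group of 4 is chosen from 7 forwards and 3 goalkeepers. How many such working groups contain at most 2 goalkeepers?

Split by how many goalkeepers are chosen (0 through 2).
Sum: C(3,0)·C(7,4) + C(3,1)·C(7,3) + C(3,2)·C(7,2) = 35 + 105 + 63 = 203.

203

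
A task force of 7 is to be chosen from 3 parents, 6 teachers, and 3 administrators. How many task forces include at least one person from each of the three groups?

Total 7-person selections from all 12: C(12,7) = 792.
Subtract selections that omit an entire group: no parents → C(9,7) = 36; no teachers → C(6,7) = 0; no administrators → C(9,7) = 36.
Add back selections omitting two groups (i.e. drawn from a single group): C(3,7) + C(6,7) + C(3,7) = 0.
By inclusion–exclusion: 792 − 72 + 0 = 720.

720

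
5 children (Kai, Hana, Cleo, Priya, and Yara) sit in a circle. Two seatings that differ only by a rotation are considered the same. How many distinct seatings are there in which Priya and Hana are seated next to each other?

Treat {Priya, Hana} as one unit (2 internal orders) and seat the resulting 4 units around the table: (3)! circular arrangements.
So 2 × (3)! = 2 × 6 = 12.

12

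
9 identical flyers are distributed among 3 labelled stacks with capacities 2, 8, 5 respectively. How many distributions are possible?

Without the upper bounds there are C(11,2) = 55 ways to split 9 among 3 stacks.
Subtract solutions that violate a single cap (substitute x_i' = x_i − (cap_i+1)): x_1 ≥ 3 gives C(8,2) = 28; x_2 ≥ 9 gives C(2,2) = 1; x_3 ≥ 6 gives C(5,2) = 10. Together 39.
Add back pairs where two caps are both exceeded: 0 + 1 + 0 = 1.
By inclusion–exclusion the count is 55 − 39 + 1 = 17.

17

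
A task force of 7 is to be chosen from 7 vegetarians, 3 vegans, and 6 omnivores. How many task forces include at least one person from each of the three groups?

With no constraint there are C(16,7) = 11440 possible selections.
Selections missing a whole group: no vegetarians → C(9,7) = 36; no vegans → C(13,7) = 1716; no omnivores → C(10,7) = 120.
Add back selections omitting two groups (i.e. drawn from a single group): C(7,7) + C(3,7) + C(6,7) = 1.
By inclusion–exclusion: 11440 − 1872 + 1 = 9569.

9569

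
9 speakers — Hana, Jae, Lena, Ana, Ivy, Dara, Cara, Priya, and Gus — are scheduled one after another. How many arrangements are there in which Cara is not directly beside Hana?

282240

There are 9! = 362880 arrangements in all. If Cara and Hana are adjacent, merging them into one block gives 2·(8)! = 80640 arrangements.
Complementary counting: 362880 − 80640 = 282240.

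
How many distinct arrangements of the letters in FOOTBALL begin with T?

1260

With the first slot taken by T, it remains to arrange the other 7 letters (FOOBALL).
Those 7 letters have L appearing twice and O appearing twice, giving (7)!/(2!·2!) = 1260.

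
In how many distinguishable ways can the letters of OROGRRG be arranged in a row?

The 7 letters of OROGRRG have repeats: G appearing twice, O appearing twice, and R appearing 3 times.
Dividing 7! = 5040 by 3!·2!·2! = 24 for the repeated letters gives 210.

210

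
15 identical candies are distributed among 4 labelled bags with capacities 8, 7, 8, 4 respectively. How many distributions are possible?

Ignoring the caps, the number of non-negative solutions to x_1+…+x_4 = 15 is C(18,3) = 816.
Subtract solutions that violate a single cap (substitute x_i' = x_i − (cap_i+1)): x_1 ≥ 9 gives C(9,3) = 84; x_2 ≥ 8 gives C(10,3) = 120; x_3 ≥ 9 gives C(9,3) = 84; x_4 ≥ 5 gives C(13,3) = 286. Together 574.
Add back pairs where two caps are both exceeded: 0 + 0 + 4 + 0 + 10 + 4 = 18.
By inclusion–exclusion the count is 816 − 574 + 18 = 260.

260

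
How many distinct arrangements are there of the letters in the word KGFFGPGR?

Letter multiplicities in KGFFGPGR: F×2, G×3, K×1, P×1, R×1.
The number of distinct arrangements is 8!/(3!·2!) = 40320/12 = 3360.

3360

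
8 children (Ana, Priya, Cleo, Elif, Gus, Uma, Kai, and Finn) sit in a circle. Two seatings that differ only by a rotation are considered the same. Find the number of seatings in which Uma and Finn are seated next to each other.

Treat {Uma, Finn} as one unit (2 internal orders) and seat the resulting 7 units around the table: (6)! circular arrangements.
So 2 × (6)! = 2 × 720 = 1440.

1440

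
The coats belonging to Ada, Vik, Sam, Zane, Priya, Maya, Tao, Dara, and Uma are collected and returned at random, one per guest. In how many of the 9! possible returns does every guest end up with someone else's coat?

133496

Count assignments avoiding every fixed point. For any j of the 9 guests fixed to their own coat, the other 9−j can be arranged in (9−j)! ways.
By inclusion–exclusion this is Σ_{j=0}^{9} (−1)^j C(9,j)·(9−j)!.
Computing: 362880 − 362880 + 181440 − 60480 + 15120 − 3024 + 504 − 72 + 9 − 1 = 133496.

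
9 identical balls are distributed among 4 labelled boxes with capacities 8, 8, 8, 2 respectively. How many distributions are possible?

Ignoring the caps, the number of non-negative solutions to x_1+…+x_4 = 9 is C(12,3) = 220.
Subtract solutions that violate a single cap (substitute x_i' = x_i − (cap_i+1)): x_1 ≥ 9 gives C(3,3) = 1; x_2 ≥ 9 gives C(3,3) = 1; x_3 ≥ 9 gives C(3,3) = 1; x_4 ≥ 3 gives C(9,3) = 84. Together 87.
No two caps can be exceeded simultaneously, so the pair terms are all 0.
By inclusion–exclusion the count is 220 − 87 + 0 = 133.

133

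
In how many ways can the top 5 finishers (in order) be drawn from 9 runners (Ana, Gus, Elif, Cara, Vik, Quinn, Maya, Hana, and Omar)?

There are 9 choices for 1st place, 8 for 2nd, and so on down to 5 for position 5.
That gives 9 × 8 × 7 × 6 × 5 = 15120.

15120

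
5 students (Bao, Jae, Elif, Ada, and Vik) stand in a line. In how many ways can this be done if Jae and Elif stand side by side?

48

Glue Jae and Elif into one block (2 internal orders), leaving 4 units to arrange in a row.
So the count is 2·(4)! = 48.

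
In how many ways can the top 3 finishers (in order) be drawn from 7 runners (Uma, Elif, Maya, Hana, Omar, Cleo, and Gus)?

There are 7 choices for 1st place, 6 for 2nd, and 5 for 3rd.
That gives 7 × 6 × 5 = 210.

210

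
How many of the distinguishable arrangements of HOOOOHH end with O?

20

With the last slot taken by O, it remains to arrange the other 6 letters (HOOOHH).
Those 6 letters have H appearing 3 times and O appearing 3 times, giving (6)!/(3!·3!) = 20.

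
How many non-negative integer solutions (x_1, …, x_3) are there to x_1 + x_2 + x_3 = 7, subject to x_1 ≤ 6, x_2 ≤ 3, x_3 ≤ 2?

11

Ignoring the caps, the number of non-negative solutions to x_1+…+x_3 = 7 is C(9,2) = 36.
Subtract solutions that violate a single cap (substitute x_i' = x_i − (cap_i+1)): x_1 ≥ 7 gives C(2,2) = 1; x_2 ≥ 4 gives C(5,2) = 10; x_3 ≥ 3 gives C(6,2) = 15. Together 26.
Add back pairs where two caps are both exceeded: 0 + 0 + 1 = 1.
By inclusion–exclusion the count is 36 − 26 + 1 = 11.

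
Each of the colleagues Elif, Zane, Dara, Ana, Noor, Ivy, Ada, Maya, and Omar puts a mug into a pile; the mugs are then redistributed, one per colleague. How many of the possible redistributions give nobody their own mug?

133496

This is the derangement count D_9: permutations of 9 items with no fixed point.
By inclusion–exclusion this is Σ_{j=0}^{9} (−1)^j C(9,j)·(9−j)!.
Computing: 362880 − 362880 + 181440 − 60480 + 15120 − 3024 + 504 − 72 + 9 − 1 = 133496.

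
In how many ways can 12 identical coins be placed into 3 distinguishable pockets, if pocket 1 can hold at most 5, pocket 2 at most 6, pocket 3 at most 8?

32

Ignoring the caps, the number of non-negative solutions to x_1+…+x_3 = 12 is C(14,2) = 91.
Subtract solutions that violate a single cap (substitute x_i' = x_i − (cap_i+1)): x_1 ≥ 6 gives C(8,2) = 28; x_2 ≥ 7 gives C(7,2) = 21; x_3 ≥ 9 gives C(5,2) = 10. Together 59.
No two caps can be exceeded simultaneously, so the pair terms are all 0.
By inclusion–exclusion the count is 91 − 59 + 0 = 32.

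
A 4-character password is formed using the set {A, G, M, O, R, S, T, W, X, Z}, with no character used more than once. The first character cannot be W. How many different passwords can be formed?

The first character has 10−1 = 9 choices (anything except W).
The remaining 3 characters are filled from the other 9 symbols without repetition: 9 × 8 × 7 = 504.
Total: 9 × 504 = 4536.

4536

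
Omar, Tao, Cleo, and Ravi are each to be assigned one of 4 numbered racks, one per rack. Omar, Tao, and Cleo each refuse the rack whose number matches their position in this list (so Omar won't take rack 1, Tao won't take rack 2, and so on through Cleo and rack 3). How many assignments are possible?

Let Aᵢ (for i ∈ {1, 2, 3}) be the placements that put person i in their forbidden rack. Any j of these fix j positions, leaving (4−j)! ways to fill the rest, and there are C(3,j) ways to pick which j.
By inclusion–exclusion, the number of valid placements is Σ_{j=0}^{3} (−1)^j C(3,j)·(4−j)!.
Computing: 24 − 18 + 6 − 1 = 11.

11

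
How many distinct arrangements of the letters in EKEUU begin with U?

12

With the first slot taken by U, it remains to arrange the other 4 letters (EKEU).
Those 4 letters have E appearing twice, giving (4)!/(2!) = 12.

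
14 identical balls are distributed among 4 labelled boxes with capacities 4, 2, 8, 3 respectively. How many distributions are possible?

Without the upper bounds there are C(17,3) = 680 ways to split 14 among 4 boxes.
Subtract solutions that violate a single cap (substitute x_i' = x_i − (cap_i+1)): x_1 ≥ 5 gives C(12,3) = 220; x_2 ≥ 3 gives C(14,3) = 364; x_3 ≥ 9 gives C(8,3) = 56; x_4 ≥ 4 gives C(13,3) = 286. Together 926.
Add back pairs where two caps are both exceeded: 84 + 1 + 56 + 10 + 120 + 4 = 275.
Subtract triples: 0 + 10 + 0 + 0 = 10.
By inclusion–exclusion the count is 680 − 926 + 275 − 10 = 19.

19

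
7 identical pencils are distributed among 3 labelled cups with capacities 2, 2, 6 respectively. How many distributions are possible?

8

Without the upper bounds there are C(9,2) = 36 ways to split 7 among 3 cups.
Subtract solutions that violate a single cap (substitute x_i' = x_i − (cap_i+1)): x_1 ≥ 3 gives C(6,2) = 15; x_2 ≥ 3 gives C(6,2) = 15; x_3 ≥ 7 gives C(2,2) = 1. Together 31.
Add back pairs where two caps are both exceeded: 3 + 0 + 0 = 3.
By inclusion–exclusion the count is 36 − 31 + 3 = 8.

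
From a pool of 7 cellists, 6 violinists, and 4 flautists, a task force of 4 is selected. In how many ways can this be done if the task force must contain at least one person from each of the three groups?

Total 4-person selections from all 17: C(17,4) = 2380.
Selections missing a whole group: no cellists → C(10,4) = 210; no violinists → C(11,4) = 330; no flautists → C(13,4) = 715.
Add back selections omitting two groups (i.e. drawn from a single group): C(7,4) + C(6,4) + C(4,4) = 51.
By inclusion–exclusion: 2380 − 1255 + 51 = 1176.

1176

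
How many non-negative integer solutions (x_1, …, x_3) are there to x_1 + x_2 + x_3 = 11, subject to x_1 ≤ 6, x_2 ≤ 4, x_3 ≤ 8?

By stars and bars, unrestricted non-negative solutions to x_1+…+x_3 = 11 number C(11+2,2) = 78.
Subtract solutions that violate a single cap (substitute x_i' = x_i − (cap_i+1)): x_1 ≥ 7 gives C(6,2) = 15; x_2 ≥ 5 gives C(8,2) = 28; x_3 ≥ 9 gives C(4,2) = 6. Together 49.
No two caps can be exceeded simultaneously, so the pair terms are all 0.
By inclusion–exclusion the count is 78 − 49 + 0 = 29.

29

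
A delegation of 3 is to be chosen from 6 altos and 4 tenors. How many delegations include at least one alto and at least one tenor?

96

Unrestricted: C(10,3) = 120 ways to pick any 3 of the 10.
Selections missing a whole group: no altos → C(4,3) = 4; no tenors → C(6,3) = 20.
Both groups omitted at once is impossible, so 120 − 24 = 96.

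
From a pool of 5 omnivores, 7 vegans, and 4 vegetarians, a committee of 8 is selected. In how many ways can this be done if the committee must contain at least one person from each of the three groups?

Unrestricted: C(16,8) = 12870 ways to pick any 8 of the 16.
Selections missing a whole group: no omnivores → C(11,8) = 165; no vegans → C(9,8) = 9; no vegetarians → C(12,8) = 495.
Add back selections omitting two groups (i.e. drawn from a single group): C(5,8) + C(7,8) + C(4,8) = 0.
By inclusion–exclusion: 12870 − 669 + 0 = 12201.

12201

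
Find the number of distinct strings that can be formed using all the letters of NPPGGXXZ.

NPPGGXXZ has 8 letters with G appearing twice, P appearing twice, and X appearing twice.
So there are 8! / (2!·2!·2!) = 5040 distinguishable arrangements.

5040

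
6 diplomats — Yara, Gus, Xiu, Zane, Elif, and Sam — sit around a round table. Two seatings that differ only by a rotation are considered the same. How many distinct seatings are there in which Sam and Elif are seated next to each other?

Treat {Sam, Elif} as one unit (2 internal orders) and seat the resulting 5 units around the table: (4)! circular arrangements.
So 2 × (4)! = 2 × 24 = 48.

48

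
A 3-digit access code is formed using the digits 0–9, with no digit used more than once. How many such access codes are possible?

720

This is a permutation of 3 out of 10: P(10,3) = 10!/7!.
That product is 10 × 9 × 8 = 720.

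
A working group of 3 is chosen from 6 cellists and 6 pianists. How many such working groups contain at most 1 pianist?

Split by how many pianists are chosen (0 through 1).
Sum: C(6,0)·C(6,3) + C(6,1)·C(6,2) = 20 + 90 = 110.

110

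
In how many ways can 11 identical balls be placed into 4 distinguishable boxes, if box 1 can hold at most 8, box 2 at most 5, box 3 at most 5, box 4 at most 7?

By stars and bars, unrestricted non-negative solutions to x_1+…+x_4 = 11 number C(11+3,3) = 364.
Subtract solutions that violate a single cap (substitute x_i' = x_i − (cap_i+1)): x_1 ≥ 9 gives C(5,3) = 10; x_2 ≥ 6 gives C(8,3) = 56; x_3 ≥ 6 gives C(8,3) = 56; x_4 ≥ 8 gives C(6,3) = 20. Together 142.
No two caps can be exceeded simultaneously, so the pair terms are all 0.
By inclusion–exclusion the count is 364 − 142 + 0 = 222.

222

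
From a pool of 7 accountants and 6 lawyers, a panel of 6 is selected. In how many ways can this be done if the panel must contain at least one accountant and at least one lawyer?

Unrestricted: C(13,6) = 1716 ways to pick any 6 of the 13.
Subtract selections that omit an entire group: no accountants → C(6,6) = 1; no lawyers → C(7,6) = 7.
Both groups omitted at once is impossible, so 1716 − 8 = 1708.

1708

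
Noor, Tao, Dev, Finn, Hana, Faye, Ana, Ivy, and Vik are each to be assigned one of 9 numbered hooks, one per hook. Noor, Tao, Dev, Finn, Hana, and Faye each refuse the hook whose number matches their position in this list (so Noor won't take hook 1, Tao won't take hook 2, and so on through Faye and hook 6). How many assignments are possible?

Let Aᵢ (for 1 ≤ i ≤ 6) be the placements that put person i in their forbidden hook. Any j of these fix j positions, leaving (9−j)! ways to fill the rest, and there are C(6,j) ways to pick which j.
By inclusion–exclusion, the number of valid placements is Σ_{j=0}^{6} (−1)^j C(6,j)·(9−j)!.
Computing: 362880 − 241920 + 75600 − 14400 + 1800 − 144 + 6 = 183822.

183822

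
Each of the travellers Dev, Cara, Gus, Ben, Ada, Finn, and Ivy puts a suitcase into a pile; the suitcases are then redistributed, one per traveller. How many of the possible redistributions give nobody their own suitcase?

Let Aᵢ be the assignments in which traveller i gets their own suitcase. We want the size of the complement of A₁∪…∪A_7.
By inclusion–exclusion this is Σ_{j=0}^{7} (−1)^j C(7,j)·(7−j)!.
Computing: 5040 − 5040 + 2520 − 840 + 210 − 42 + 7 − 1 = 1854.

1854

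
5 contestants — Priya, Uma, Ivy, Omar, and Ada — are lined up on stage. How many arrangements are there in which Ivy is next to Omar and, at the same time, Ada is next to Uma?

Treat {Ivy,Omar} as one block (2 orders) and {Ada,Uma} as another (2 orders).
That leaves 3 units to arrange: 2 × 2 × 3! = 4 × 6 = 24.

24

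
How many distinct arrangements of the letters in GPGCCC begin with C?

30

With the first slot taken by C, it remains to arrange the other 5 letters (GPGCC).
Those 5 letters have C appearing twice and G appearing twice, giving (5)!/(2!·2!) = 30.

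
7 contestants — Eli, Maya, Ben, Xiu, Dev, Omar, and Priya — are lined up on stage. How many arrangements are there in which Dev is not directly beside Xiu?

Of the 7! = 5040 arrangements, those with Dev and Xiu adjacent number 2 × 6! = 1440 (treat the pair as a block with 2 internal orders).
So 5040 − 1440 = 3600 arrangements keep them apart.

3600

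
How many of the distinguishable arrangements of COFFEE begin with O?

Fix O in the first position and arrange the remaining 5 letters.
Those 5 letters have E appearing twice and F appearing twice, giving (5)!/(2!·2!) = 30.

30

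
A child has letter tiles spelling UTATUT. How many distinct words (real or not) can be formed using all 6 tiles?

60

UTATUT has 6 letters with T appearing 3 times and U appearing twice.
The number of distinct arrangements is 6!/(3!·2!) = 720/12 = 60.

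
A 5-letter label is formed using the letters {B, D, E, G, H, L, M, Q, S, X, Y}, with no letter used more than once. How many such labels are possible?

55440

This is a permutation of 5 out of 11: P(11,5) = 11!/6!.
11 × 10 × 9 × 8 × 7 = 55440.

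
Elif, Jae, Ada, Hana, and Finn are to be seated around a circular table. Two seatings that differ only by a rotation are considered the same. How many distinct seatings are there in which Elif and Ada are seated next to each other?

12

Glue Elif and Ada into a block (2 internal orders). Seating 4 units around a circle gives (3)! arrangements.
So 2 × (3)! = 2 × 6 = 12.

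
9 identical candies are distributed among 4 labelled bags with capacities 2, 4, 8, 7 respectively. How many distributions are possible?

Without the upper bounds there are C(12,3) = 220 ways to split 9 among 4 bags.
Subtract solutions that violate a single cap (substitute x_i' = x_i − (cap_i+1)): x_1 ≥ 3 gives C(9,3) = 84; x_2 ≥ 5 gives C(7,3) = 35; x_3 ≥ 9 gives C(3,3) = 1; x_4 ≥ 8 gives C(4,3) = 4. Together 124.
Add back pairs where two caps are both exceeded: 4 + 0 + 0 + 0 + 0 + 0 = 4.
By inclusion–exclusion the count is 220 − 124 + 4 = 100.

100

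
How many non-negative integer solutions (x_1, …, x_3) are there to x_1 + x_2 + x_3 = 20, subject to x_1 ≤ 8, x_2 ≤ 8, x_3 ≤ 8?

15

Without the upper bounds there are C(22,2) = 231 ways to split 20 among 3 variables.
Subtract solutions that violate a single cap (substitute x_i' = x_i − (cap_i+1)): x_1 ≥ 9 gives C(13,2) = 78; x_2 ≥ 9 gives C(13,2) = 78; x_3 ≥ 9 gives C(13,2) = 78. Together 234.
Add back pairs where two caps are both exceeded: 6 + 6 + 6 = 18.
By inclusion–exclusion the count is 231 − 234 + 18 = 15.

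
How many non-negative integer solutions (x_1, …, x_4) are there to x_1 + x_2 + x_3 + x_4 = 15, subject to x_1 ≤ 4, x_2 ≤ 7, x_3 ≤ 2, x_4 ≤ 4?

Ignoring the caps, the number of non-negative solutions to x_1+…+x_4 = 15 is C(18,3) = 816.
Subtract solutions that violate a single cap (substitute x_i' = x_i − (cap_i+1)): x_1 ≥ 5 gives C(13,3) = 286; x_2 ≥ 8 gives C(10,3) = 120; x_3 ≥ 3 gives C(15,3) = 455; x_4 ≥ 5 gives C(13,3) = 286. Together 1147.
Add back pairs where two caps are both exceeded: 10 + 120 + 56 + 35 + 10 + 120 = 351.
Subtract triples: 0 + 0 + 10 + 0 = 10.
By inclusion–exclusion the count is 816 − 1147 + 351 − 10 = 10.

10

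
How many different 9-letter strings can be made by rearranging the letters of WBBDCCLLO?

45360

WBBDCCLLO has 9 letters with B appearing twice, C appearing twice, and L appearing twice.
The number of distinct arrangements is 9!/(2!·2!·2!) = 362880/8 = 45360.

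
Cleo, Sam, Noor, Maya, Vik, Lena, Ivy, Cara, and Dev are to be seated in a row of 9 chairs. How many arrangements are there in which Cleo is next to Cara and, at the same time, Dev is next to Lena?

20160

Treat {Cleo,Cara} as one block (2 orders) and {Dev,Lena} as another (2 orders).
That leaves 7 units to arrange: 2 × 2 × 7! = 4 × 5040 = 20160.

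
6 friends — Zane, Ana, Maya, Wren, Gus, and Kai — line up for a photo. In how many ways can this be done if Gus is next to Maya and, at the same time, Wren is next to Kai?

Treat {Gus,Maya} as one block (2 orders) and {Wren,Kai} as another (2 orders).
That leaves 4 units to arrange: 2 × 2 × 4! = 4 × 24 = 96.

96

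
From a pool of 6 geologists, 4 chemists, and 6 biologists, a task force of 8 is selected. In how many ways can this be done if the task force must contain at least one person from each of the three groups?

Total 8-person selections from all 16: C(16,8) = 12870.
Selections missing a whole group: no geologists → C(10,8) = 45; no chemists → C(12,8) = 495; no biologists → C(10,8) = 45.
Add back selections omitting two groups (i.e. drawn from a single group): C(6,8) + C(4,8) + C(6,8) = 0.
By inclusion–exclusion: 12870 − 585 + 0 = 12285.

12285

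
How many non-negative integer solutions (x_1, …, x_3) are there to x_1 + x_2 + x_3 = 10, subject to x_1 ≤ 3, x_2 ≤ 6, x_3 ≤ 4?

10

Ignoring the caps, the number of non-negative solutions to x_1+…+x_3 = 10 is C(12,2) = 66.
Subtract solutions that violate a single cap (substitute x_i' = x_i − (cap_i+1)): x_1 ≥ 4 gives C(8,2) = 28; x_2 ≥ 7 gives C(5,2) = 10; x_3 ≥ 5 gives C(7,2) = 21. Together 59.
Add back pairs where two caps are both exceeded: 0 + 3 + 0 = 3.
By inclusion–exclusion the count is 66 − 59 + 3 = 10.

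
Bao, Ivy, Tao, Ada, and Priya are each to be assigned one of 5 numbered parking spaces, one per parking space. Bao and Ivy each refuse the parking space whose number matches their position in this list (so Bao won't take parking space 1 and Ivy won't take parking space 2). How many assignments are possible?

78

Let Aᵢ (for i ∈ {1, 2}) be the placements that put person i in their forbidden parking space. Any j of these fix j positions, leaving (5−j)! ways to fill the rest, and there are C(2,j) ways to pick which j.
By inclusion–exclusion, the number of valid placements is Σ_{j=0}^{2} (−1)^j C(2,j)·(5−j)!.
Computing: 120 − 48 + 6 = 78.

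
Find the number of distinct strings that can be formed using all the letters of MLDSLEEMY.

45360

MLDSLEEMY has 9 letters with E appearing twice, L appearing twice, and M appearing twice.
Dividing 9! = 362880 by 2!·2!·2! = 8 for the repeated letters gives 45360.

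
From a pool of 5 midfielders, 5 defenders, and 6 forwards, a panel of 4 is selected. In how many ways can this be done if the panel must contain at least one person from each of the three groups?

975

With no constraint there are C(16,4) = 1820 possible selections.
Subtract selections that omit an entire group: no midfielders → C(11,4) = 330; no defenders → C(11,4) = 330; no forwards → C(10,4) = 210.
Add back selections omitting two groups (i.e. drawn from a single group): C(5,4) + C(5,4) + C(6,4) = 25.
By inclusion–exclusion: 1820 − 870 + 25 = 975.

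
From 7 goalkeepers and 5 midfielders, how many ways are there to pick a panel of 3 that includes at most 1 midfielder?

140

Split by how many midfielders are chosen (0 through 1).
Sum: C(5,0)·C(7,3) + C(5,1)·C(7,2) = 35 + 105 = 140.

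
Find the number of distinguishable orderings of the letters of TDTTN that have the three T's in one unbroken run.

Treat the 3 copies of T as a single block. The multiset to arrange is then {TTT, D, N}, 3 items in all.
All 3 items are distinct, so there are (3)! = 6 arrangements.

6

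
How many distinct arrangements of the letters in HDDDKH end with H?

With the last slot taken by H, it remains to arrange the other 5 letters (DDDKH).
Those 5 letters have D appearing 3 times, giving (5)!/(3!) = 20.

20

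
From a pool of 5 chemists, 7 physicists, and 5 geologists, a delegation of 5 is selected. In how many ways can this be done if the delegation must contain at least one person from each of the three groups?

With no constraint there are C(17,5) = 6188 possible selections.
Selections missing a whole group: no chemists → C(12,5) = 792; no physicists → C(10,5) = 252; no geologists → C(12,5) = 792.
Add back selections omitting two groups (i.e. drawn from a single group): C(5,5) + C(7,5) + C(5,5) = 23.
By inclusion–exclusion: 6188 − 1836 + 23 = 4375.

4375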